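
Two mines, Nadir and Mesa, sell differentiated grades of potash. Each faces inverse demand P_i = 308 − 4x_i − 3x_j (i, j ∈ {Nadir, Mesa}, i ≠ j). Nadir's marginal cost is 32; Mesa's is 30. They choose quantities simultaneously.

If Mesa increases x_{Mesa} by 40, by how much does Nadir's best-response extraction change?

Mine Nadir's profit: π = x_{Nadir}(308 − 4x_{Nadir} − 3x_{Mesa}) − 32x_{Nadir}.
∂π/∂x_{Nadir} = 276 − 8x_{Nadir} − 3x_{Mesa} = 0 ⇒ x_{Nadir} = 34.5 − 0.375x_{Mesa}.
The reaction-function slope is −0.375, so a 40-unit rise in x_{Mesa} moves x_{Nadir} by −0.375 × 40 = −15. Nadir's best response falls — the actions are strategic substitutes.

-15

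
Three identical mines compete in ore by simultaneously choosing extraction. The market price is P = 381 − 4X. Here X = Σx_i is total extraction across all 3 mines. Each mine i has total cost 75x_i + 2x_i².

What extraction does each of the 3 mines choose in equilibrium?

15.3

A representative mine's profit is π_i = x_i(381 − 4X) − 75x_i − 2x_i², with X = x_i + Σ_{j≠i} x_j.
First-order condition: 306 − 12x_i − 4Σ_{j≠i} x_j = 0.
Imposing symmetry (x_j = x for all j) turns Σ_{j≠i} x_j into 2x, so 306 = 20x and x = 15.3.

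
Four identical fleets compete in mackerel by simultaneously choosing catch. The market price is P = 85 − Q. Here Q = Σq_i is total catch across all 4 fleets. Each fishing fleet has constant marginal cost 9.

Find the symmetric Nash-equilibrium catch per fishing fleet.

A representative fishing fleet's profit is π_i = q_i(85 − Q) − 9q_i, with Q = q_i + Σ_{j≠i} q_j.
First-order condition: 76 − 2q_i − Σ_{j≠i} q_j = 0.
With identical fishing fleets, set every q_j = q: then 76 − 2q − 3q = 0, i.e. q = 76/5 = 15.2.

15.2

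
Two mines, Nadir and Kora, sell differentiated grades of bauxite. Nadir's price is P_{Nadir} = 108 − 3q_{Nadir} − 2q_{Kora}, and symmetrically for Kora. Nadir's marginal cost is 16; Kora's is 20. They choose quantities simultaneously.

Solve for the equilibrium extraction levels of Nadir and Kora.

11.75, 10.75

Mine Nadir's profit: π = q_{Nadir}(108 − 3q_{Nadir} − 2q_{Kora}) − 16q_{Nadir}.
∂π/∂q_{Nadir} = 92 − 6q_{Nadir} − 2q_{Kora} = 0 ⇒ q_{Nadir} = 46/3 − (1/3)q_{Kora}.
Similarly q_{Kora} = 44/3 − (1/3)q_{Nadir}.
Plugging q_{Kora} into Nadir's best response: q_{Nadir} = 46/3 − (1/3)(44/3 − (1/3)q_{Nadir}) ⇒ (8/9)q_{Nadir} = 94/9, so q_{Nadir} = 11.75.
Then q_{Kora} = 44/3 − (1/3)·11.75 = 10.75.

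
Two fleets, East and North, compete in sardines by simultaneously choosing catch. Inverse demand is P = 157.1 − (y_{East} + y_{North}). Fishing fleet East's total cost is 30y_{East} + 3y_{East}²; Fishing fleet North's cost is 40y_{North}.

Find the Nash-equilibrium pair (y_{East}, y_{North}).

9.14, 53.98

Fishing fleet East's profit: π = y_{East}(157.1 − (y_{East} + y_{North})) − 30y_{East} − 3y_{East}².
∂π/∂y_{East} = 127.1 − 8y_{East} − y_{North} = 0, so y_{East} = 15.8875 − 0.125y_{North}.
For North: ∂π/∂y_{North} = 117.1 − 2y_{North} − y_{East} = 0 ⇒ y_{North} = 58.55 − 0.5y_{East}.
Solving the two reaction functions simultaneously: (1 − (−0.125)(−0.5))y_{East} = 15.8875 − 0.125·58.55, so 0.9375y_{East} = 1371/160 and y_{East} = 9.14.
Then y_{North} = 58.55 − 0.5·9.14 = 53.98.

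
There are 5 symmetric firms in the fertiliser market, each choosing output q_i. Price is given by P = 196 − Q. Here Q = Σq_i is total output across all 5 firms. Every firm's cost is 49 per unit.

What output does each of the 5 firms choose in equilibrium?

A representative firm's profit is π_i = q_i(196 − Q) − 49q_i, with Q = q_i + Σ_{j≠i} q_j.
First-order condition: 147 − 2q_i − Σ_{j≠i} q_j = 0.
With identical firms, set every q_j = q: then 147 − 2q − 4q = 0, i.e. q = 147/6 = 24.5.

24.5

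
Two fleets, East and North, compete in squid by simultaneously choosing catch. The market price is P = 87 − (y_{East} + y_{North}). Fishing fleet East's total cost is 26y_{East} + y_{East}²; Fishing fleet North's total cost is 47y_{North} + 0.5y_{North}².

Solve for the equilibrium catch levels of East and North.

13, 9

Fishing fleet East's profit: π = y_{East}(87 − (y_{East} + y_{North})) − 26y_{East} − y_{East}².
∂π/∂y_{East} = 61 − 4y_{East} − y_{North} = 0, so y_{East} = 15.25 − 0.25y_{North}.
For North: ∂π/∂y_{North} = 40 − 3y_{North} − y_{East} = 0 ⇒ y_{North} = 40/3 − (1/3)y_{East}.
Solving the two reaction functions simultaneously: (1 − (−0.25)(−1/3))y_{East} = 15.25 − 0.25·(40/3), so (11/12)y_{East} = 143/12 and y_{East} = 13.
Then y_{North} = 40/3 − (1/3)·13 = 9.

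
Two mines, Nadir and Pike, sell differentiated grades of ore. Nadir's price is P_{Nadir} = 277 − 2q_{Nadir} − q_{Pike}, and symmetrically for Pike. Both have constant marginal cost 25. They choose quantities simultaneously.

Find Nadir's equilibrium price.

Mine Nadir's profit: π = q_{Nadir}(277 − 2q_{Nadir} − q_{Pike}) − 25q_{Nadir}.
∂π/∂q_{Nadir} = 252 − 4q_{Nadir} − q_{Pike} = 0 ⇒ q_{Nadir} = 63 − 0.25q_{Pike}.
The game is symmetric, so in equilibrium q_{Pike} = q_{Nadir}: the reaction function gives 1.25q_{Nadir} = 63, hence q_{Nadir} = 50.4.
P_{Nadir} = 277 − 2·50.4 − 50.4 = 125.8.

125.8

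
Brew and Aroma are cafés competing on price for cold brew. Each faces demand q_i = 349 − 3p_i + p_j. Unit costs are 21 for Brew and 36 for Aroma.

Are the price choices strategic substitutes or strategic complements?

strategic complements

Brew's profit: π = (p_{Brew} − 21)(349 − 3p_{Brew} + p_{Aroma}).
∂π/∂p_{Brew} = 412 − 6p_{Brew} + p_{Aroma} = 0 ⇒ p_{Brew} = 206/3 + (1/6)p_{Aroma}.
The best-response slope dp_{Brew}/dp_{Aroma} = 1/6 > 0: the reaction function is upward-sloping, so the choices are strategic complements.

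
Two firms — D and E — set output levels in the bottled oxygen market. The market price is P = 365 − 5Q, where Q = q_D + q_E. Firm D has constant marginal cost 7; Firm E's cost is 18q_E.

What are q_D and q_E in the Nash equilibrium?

24.6, 22.4

Firm D's profit: π = q_D(365 − 5(q_D + q_E)) − 7q_D.
∂π/∂q_D = 358 − 10q_D − 5q_E = 0, so q_D = 35.8 − 0.5q_E.
By the same steps for E: q_E = 34.7 − 0.5q_D.
Plugging q_E into D's best response: q_D = 35.8 − 0.5(34.7 − 0.5q_D) ⇒ 0.75q_D = 18.45, so q_D = 24.6.
Then q_E = 34.7 − 0.5·24.6 = 22.4.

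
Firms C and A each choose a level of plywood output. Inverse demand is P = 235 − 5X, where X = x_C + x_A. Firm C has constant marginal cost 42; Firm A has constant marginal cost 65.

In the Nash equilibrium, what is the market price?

Firm C's profit: π = x_C(235 − 5(x_C + x_A)) − 42x_C.
∂π/∂x_C = 193 − 10x_C − 5x_A = 0, so x_C = 19.3 − 0.5x_A.
By the same steps for A: x_A = 17 − 0.5x_C.
Plugging x_A into C's best response: x_C = 19.3 − 0.5(17 − 0.5x_C) ⇒ 0.75x_C = 10.8, so x_C = 14.4.
Then x_A = 17 − 0.5·14.4 = 9.8.
Equilibrium price: P = 235 − 5·24.2 = 114.

114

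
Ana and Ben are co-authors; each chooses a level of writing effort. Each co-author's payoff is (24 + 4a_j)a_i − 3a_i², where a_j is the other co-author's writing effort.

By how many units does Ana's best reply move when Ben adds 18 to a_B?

Ana's payoff is (24 + 4a_B)a_A − 3a_A².
∂π/∂a_A = 24 + 4a_B − 6a_A = 0, so a_A = 4 + (2/3)a_B.
The reaction-function slope is 2/3, so an 18-unit rise in a_B moves a_A by 2/3 × 18 = 12. Ana's best response rises — the actions are strategic complements.

12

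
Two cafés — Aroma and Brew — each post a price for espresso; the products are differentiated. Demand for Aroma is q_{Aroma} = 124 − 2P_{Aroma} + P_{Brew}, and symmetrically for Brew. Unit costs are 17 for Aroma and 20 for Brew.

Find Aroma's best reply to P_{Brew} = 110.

Aroma's profit: π = (P_{Aroma} − 17)(124 − 2P_{Aroma} + P_{Brew}).
∂π/∂P_{Aroma} = 158 − 4P_{Aroma} + P_{Brew} = 0 ⇒ P_{Aroma} = 39.5 + 0.25P_{Brew}.
At P_{Brew} = 110: P_{Aroma} = 39.5 + 0.25·110 = 67.

67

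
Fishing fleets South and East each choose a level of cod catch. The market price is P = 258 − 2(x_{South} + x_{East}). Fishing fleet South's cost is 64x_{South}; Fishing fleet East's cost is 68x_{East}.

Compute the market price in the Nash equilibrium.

Fishing fleet South's profit: π = x_{South}(258 − 2(x_{South} + x_{East})) − 64x_{South}.
∂π/∂x_{South} = 194 − 4x_{South} − 2x_{East} = 0, so x_{South} = 48.5 − 0.5x_{East}.
By the same steps for East: x_{East} = 47.5 − 0.5x_{South}.
Plugging x_{East} into South's best response: x_{South} = 48.5 − 0.5(47.5 − 0.5x_{South}) ⇒ 0.75x_{South} = 24.75, so x_{South} = 33.
Then x_{East} = 47.5 − 0.5·33 = 31.
Equilibrium price: P = 258 − 2·64 = 130.

130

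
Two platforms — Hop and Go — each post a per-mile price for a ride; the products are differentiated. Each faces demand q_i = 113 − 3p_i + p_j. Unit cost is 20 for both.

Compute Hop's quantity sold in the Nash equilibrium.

Hop's profit: π = (p_{Hop} − 20)(113 − 3p_{Hop} + p_{Go}).
∂π/∂p_{Hop} = 173 − 6p_{Hop} + p_{Go} = 0 ⇒ p_{Hop} = 173/6 + (1/6)p_{Go}.
Setting p_{Hop} = p_{Go} in the reaction function: p_{Hop} = 173/6 + (1/6)p_{Hop}, so p_{Hop} = (173/6) / (5/6) = 34.6.
q_{Hop} = 113 − 3·34.6 + 34.6 = 43.8.

43.8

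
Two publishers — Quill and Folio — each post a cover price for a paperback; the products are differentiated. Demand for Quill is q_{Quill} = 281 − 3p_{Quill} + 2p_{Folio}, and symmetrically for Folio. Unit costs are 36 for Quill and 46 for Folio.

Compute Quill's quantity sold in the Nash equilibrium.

189.375

Quill's profit: π = (p_{Quill} − 36)(281 − 3p_{Quill} + 2p_{Folio}).
∂π/∂p_{Quill} = 389 − 6p_{Quill} + 2p_{Folio} = 0 ⇒ p_{Quill} = 389/6 + (1/3)p_{Folio}.
Similarly p_{Folio} = 419/6 + (1/3)p_{Quill}.
Plugging p_{Folio} into Quill's best response: p_{Quill} = 389/6 + (1/3)(419/6 + (1/3)p_{Quill}) ⇒ (8/9)p_{Quill} = 793/9, so p_{Quill} = 99.125.
Then p_{Folio} = 419/6 + (1/3)·99.125 = 102.875.
q_{Quill} = 281 − 3·99.125 + 2·102.875 = 189.375.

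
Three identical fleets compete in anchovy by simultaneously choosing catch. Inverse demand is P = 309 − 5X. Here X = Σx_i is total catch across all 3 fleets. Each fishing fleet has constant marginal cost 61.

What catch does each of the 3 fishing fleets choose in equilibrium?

12.4

A representative fishing fleet's profit is π_i = x_i(309 − 5X) − 61x_i, with X = x_i + Σ_{j≠i} x_j.
First-order condition: 248 − 10x_i − 5Σ_{j≠i} x_j = 0.
With identical fishing fleets, set every x_j = x: then 248 − 10x − 10x = 0, i.e. x = 248/20 = 12.4.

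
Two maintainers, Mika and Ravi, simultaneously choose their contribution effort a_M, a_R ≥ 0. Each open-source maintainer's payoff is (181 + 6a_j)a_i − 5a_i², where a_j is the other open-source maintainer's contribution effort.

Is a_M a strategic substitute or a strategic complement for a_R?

strategic complements

Mika's payoff is (181 + 6a_R)a_M − 5a_M².
∂π/∂a_M = 181 + 6a_R − 10a_M = 0, so a_M = 18.1 + 0.6a_R.
The best-response slope da_M/da_R = 0.6 > 0: the reaction function is upward-sloping, so the choices are strategic complements.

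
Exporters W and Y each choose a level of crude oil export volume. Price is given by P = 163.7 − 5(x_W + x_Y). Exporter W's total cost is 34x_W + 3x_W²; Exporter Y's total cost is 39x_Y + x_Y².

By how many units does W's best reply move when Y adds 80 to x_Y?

Exporter W's profit: π = x_W(163.7 − 5(x_W + x_Y)) − 34x_W − 3x_W².
∂π/∂x_W = 129.7 − 16x_W − 5x_Y = 0, so x_W = 1297/160 − 0.3125x_Y.
The reaction-function slope is −0.3125, so an 80-unit rise in x_Y moves x_W by −0.3125 × 80 = −25. W's best response falls — the actions are strategic substitutes.

-25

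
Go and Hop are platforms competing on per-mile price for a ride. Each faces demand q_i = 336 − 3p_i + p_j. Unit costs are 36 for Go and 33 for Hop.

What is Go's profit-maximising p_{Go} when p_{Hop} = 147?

98.5

Go's profit: π = (p_{Go} − 36)(336 − 3p_{Go} + p_{Hop}).
∂π/∂p_{Go} = 444 − 6p_{Go} + p_{Hop} = 0 ⇒ p_{Go} = 74 + (1/6)p_{Hop}.
At p_{Hop} = 147: p_{Go} = 74 + (1/6)·147 = 98.5.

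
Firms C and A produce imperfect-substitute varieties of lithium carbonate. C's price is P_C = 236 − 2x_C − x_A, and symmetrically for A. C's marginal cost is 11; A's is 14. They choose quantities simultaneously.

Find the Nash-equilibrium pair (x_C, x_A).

Firm C's profit: π = x_C(236 − 2x_C − x_A) − 11x_C.
∂π/∂x_C = 225 − 4x_C − x_A = 0 ⇒ x_C = 56.25 − 0.25x_A.
Similarly x_A = 55.5 − 0.25x_C.
Substituting the second reaction function into the first: x_C = 56.25 − 0.25(55.5 − 0.25x_C), which gives 0.9375x_C = 42.375 ⇒ x_C = 45.2.
Then x_A = 55.5 − 0.25·45.2 = 44.2.

45.2, 44.2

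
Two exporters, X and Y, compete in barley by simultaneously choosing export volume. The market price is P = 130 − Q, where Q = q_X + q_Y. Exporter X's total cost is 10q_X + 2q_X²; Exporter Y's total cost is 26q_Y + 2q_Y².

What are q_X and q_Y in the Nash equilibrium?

Exporter X's profit: π = q_X(130 − (q_X + q_Y)) − 10q_X − 2q_X².
∂π/∂q_X = 120 − 6q_X − q_Y = 0, so q_X = 20 − (1/6)q_Y.
By the same steps for Y: q_Y = 52/3 − (1/6)q_X.
Substituting the second reaction function into the first: q_X = 20 − (1/6)(52/3 − (1/6)q_X), which gives (35/36)q_X = 154/9 ⇒ q_X = 17.6.
Then q_Y = 52/3 − (1/6)·17.6 = 14.4.

17.6, 14.4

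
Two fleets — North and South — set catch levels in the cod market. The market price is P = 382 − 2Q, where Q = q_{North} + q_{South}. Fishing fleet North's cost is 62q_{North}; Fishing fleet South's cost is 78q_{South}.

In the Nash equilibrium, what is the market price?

174

Fishing fleet North's profit: π = q_{North}(382 − 2(q_{North} + q_{South})) − 62q_{North}.
∂π/∂q_{North} = 320 − 4q_{North} − 2q_{South} = 0, so q_{North} = 80 − 0.5q_{South}.
By the same steps for South: q_{South} = 76 − 0.5q_{North}.
Solving the two reaction functions simultaneously: (1 − (−0.5)(−0.5))q_{North} = 80 − 0.5·76, so 0.75q_{North} = 42 and q_{North} = 56.
Then q_{South} = 76 − 0.5·56 = 48.
Equilibrium price: P = 382 − 2·104 = 174.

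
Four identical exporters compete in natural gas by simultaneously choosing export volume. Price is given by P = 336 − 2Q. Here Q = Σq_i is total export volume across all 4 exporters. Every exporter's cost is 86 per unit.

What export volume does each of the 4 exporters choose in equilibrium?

25

A representative exporter's profit is π_i = q_i(336 − 2Q) − 86q_i, with Q = q_i + Σ_{j≠i} q_j.
First-order condition: 250 − 4q_i − 2Σ_{j≠i} q_j = 0.
With identical exporters, set every q_j = q: then 250 − 4q − 6q = 0, i.e. q = 250/10 = 25.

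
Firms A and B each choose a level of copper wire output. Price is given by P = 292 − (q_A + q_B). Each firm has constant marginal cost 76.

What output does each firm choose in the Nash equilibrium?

Firm A's profit: π = q_A(292 − (q_A + q_B)) − 76q_A.
∂π/∂q_A = 216 − 2q_A − q_B = 0, so q_A = 108 − 0.5q_B.
By symmetry q_B = q_A; substituting into the reaction function, 1.5q_A = 108 and q_A = 72.

72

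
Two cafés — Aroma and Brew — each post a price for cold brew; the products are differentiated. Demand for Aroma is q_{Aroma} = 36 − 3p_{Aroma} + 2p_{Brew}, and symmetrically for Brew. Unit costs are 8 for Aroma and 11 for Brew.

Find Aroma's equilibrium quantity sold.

Aroma's profit: π = (p_{Aroma} − 8)(36 − 3p_{Aroma} + 2p_{Brew}).
∂π/∂p_{Aroma} = 60 − 6p_{Aroma} + 2p_{Brew} = 0 ⇒ p_{Aroma} = 10 + (1/3)p_{Brew}.
Similarly p_{Brew} = 11.5 + (1/3)p_{Aroma}.
Plugging p_{Brew} into Aroma's best response: p_{Aroma} = 10 + (1/3)(11.5 + (1/3)p_{Aroma}) ⇒ (8/9)p_{Aroma} = 83/6, so p_{Aroma} = 15.5625.
Then p_{Brew} = 11.5 + (1/3)·15.5625 = 16.6875.
q_{Aroma} = 36 − 3·15.5625 + 2·16.6875 = 22.6875.

22.6875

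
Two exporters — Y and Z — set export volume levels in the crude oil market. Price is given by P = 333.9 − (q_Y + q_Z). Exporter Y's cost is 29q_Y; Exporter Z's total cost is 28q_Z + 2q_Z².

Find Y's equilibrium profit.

19182.25

Exporter Y's profit: π = q_Y(333.9 − (q_Y + q_Z)) − 29q_Y.
∂π/∂q_Y = 304.9 − 2q_Y − q_Z = 0, so q_Y = 152.45 − 0.5q_Z.
For Z: ∂π/∂q_Z = 305.9 − 6q_Z − q_Y = 0 ⇒ q_Z = 3059/60 − (1/6)q_Y.
Solving the two reaction functions simultaneously: (1 − (−0.5)(−1/6))q_Y = 152.45 − 0.5·(3059/60), so (11/12)q_Y = 3047/24 and q_Y = 138.5.
Then q_Z = 3059/60 − (1/6)·138.5 = 27.9.
Price P = 333.9 − 166.4 = 167.5.
Y's profit: (167.5 − 29)·138.5 = 19182.25.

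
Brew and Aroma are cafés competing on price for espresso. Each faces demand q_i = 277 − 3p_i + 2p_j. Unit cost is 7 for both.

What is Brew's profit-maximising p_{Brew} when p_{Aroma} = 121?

90

Brew's profit: π = (p_{Brew} − 7)(277 − 3p_{Brew} + 2p_{Aroma}).
∂π/∂p_{Brew} = 298 − 6p_{Brew} + 2p_{Aroma} = 0 ⇒ p_{Brew} = 149/3 + (1/3)p_{Aroma}.
At p_{Aroma} = 121: p_{Brew} = 149/3 + (1/3)·121 = 90.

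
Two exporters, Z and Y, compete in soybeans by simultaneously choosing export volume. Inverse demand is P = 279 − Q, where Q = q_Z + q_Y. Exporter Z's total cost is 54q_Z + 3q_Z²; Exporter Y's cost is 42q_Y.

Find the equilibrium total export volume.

Exporter Z's profit: π = q_Z(279 − (q_Z + q_Y)) − 54q_Z − 3q_Z².
∂π/∂q_Z = 225 − 8q_Z − q_Y = 0, so q_Z = 28.125 − 0.125q_Y.
For Y: ∂π/∂q_Y = 237 − 2q_Y − q_Z = 0 ⇒ q_Y = 118.5 − 0.5q_Z.
Plugging q_Y into Z's best response: q_Z = 28.125 − 0.125(118.5 − 0.5q_Z) ⇒ 0.9375q_Z = 13.3125, so q_Z = 14.2.
Then q_Y = 118.5 − 0.5·14.2 = 111.4.
Total export volume: 14.2 + 111.4 = 125.6.

125.6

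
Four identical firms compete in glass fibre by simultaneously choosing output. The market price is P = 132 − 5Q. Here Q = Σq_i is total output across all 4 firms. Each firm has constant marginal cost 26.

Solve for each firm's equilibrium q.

4.24

A representative firm's profit is π_i = q_i(132 − 5Q) − 26q_i, with Q = q_i + Σ_{j≠i} q_j.
First-order condition: 106 − 10q_i − 5Σ_{j≠i} q_j = 0.
In a symmetric equilibrium every firm chooses the same q, so Σ_{j≠i} q_j = 3q. The condition becomes 106 − 25q = 0, giving q = 106/25 = 4.24.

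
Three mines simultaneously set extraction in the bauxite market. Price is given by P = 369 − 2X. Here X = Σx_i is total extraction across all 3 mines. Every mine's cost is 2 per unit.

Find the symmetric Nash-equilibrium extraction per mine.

45.875

A representative mine's profit is π_i = x_i(369 − 2X) − 2x_i, with X = x_i + Σ_{j≠i} x_j.
First-order condition: 367 − 4x_i − 2Σ_{j≠i} x_j = 0.
In a symmetric equilibrium every mine chooses the same x, so Σ_{j≠i} x_j = 2x. The condition becomes 367 − 8x = 0, giving x = 367/8 = 45.875.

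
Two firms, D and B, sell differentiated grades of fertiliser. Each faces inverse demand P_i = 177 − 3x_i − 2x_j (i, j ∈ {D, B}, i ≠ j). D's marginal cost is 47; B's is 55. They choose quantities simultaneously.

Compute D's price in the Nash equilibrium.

Firm D's profit: π = x_D(177 − 3x_D − 2x_B) − 47x_D.
∂π/∂x_D = 130 − 6x_D − 2x_B = 0 ⇒ x_D = 65/3 − (1/3)x_B.
Similarly x_B = 61/3 − (1/3)x_D.
Solving the two reaction functions simultaneously: (1 − (−1/3)(−1/3))x_D = 65/3 − (1/3)·(61/3), so (8/9)x_D = 134/9 and x_D = 16.75.
Then x_B = 61/3 − (1/3)·16.75 = 14.75.
P_D = 177 − 3·16.75 − 2·14.75 = 97.25.

97.25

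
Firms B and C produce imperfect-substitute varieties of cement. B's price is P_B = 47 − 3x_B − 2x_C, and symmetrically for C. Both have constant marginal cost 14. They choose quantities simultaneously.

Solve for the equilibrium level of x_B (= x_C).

Firm B's profit: π = x_B(47 − 3x_B − 2x_C) − 14x_B.
∂π/∂x_B = 33 − 6x_B − 2x_C = 0 ⇒ x_B = 5.5 − (1/3)x_C.
By symmetry x_C = x_B; substituting into the reaction function, (4/3)x_B = 5.5 and x_B = 4.125.

4.125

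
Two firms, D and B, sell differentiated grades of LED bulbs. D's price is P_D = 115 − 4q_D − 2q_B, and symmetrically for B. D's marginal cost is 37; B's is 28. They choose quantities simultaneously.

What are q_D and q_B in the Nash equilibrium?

7.5, 9

Firm D's profit: π = q_D(115 − 4q_D − 2q_B) − 37q_D.
∂π/∂q_D = 78 − 8q_D − 2q_B = 0 ⇒ q_D = 9.75 − 0.25q_B.
Similarly q_B = 10.875 − 0.25q_D.
Plugging q_B into D's best response: q_D = 9.75 − 0.25(10.875 − 0.25q_D) ⇒ 0.9375q_D = 225/32, so q_D = 7.5.
Then q_B = 10.875 − 0.25·7.5 = 9.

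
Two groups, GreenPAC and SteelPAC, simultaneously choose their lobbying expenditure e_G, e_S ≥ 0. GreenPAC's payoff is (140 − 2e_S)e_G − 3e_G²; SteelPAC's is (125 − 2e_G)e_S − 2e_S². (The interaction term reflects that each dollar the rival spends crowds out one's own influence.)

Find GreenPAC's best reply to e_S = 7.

Expanding GreenPAC's payoff: 140e_G − 2e_Se_G − 3e_G².
∂π/∂e_G = 140 − 2e_S − 6e_G = 0, so e_G = 70/3 − (1/3)e_S.
At e_S = 7: e_G = 70/3 − (1/3)·7 = 21.

21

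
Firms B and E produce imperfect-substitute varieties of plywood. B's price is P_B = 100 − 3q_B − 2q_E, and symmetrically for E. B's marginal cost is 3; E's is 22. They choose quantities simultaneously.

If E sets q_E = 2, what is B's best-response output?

Firm B's profit: π = q_B(100 − 3q_B − 2q_E) − 3q_B.
∂π/∂q_B = 97 − 6q_B − 2q_E = 0 ⇒ q_B = 97/6 − (1/3)q_E.
At q_E = 2: q_B = 97/6 − (1/3)·2 = 15.5.

15.5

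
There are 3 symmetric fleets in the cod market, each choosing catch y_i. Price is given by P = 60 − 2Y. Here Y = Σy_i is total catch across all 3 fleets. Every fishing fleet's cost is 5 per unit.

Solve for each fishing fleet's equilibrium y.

A representative fishing fleet's profit is π_i = y_i(60 − 2Y) − 5y_i, with Y = y_i + Σ_{j≠i} y_j.
First-order condition: 55 − 4y_i − 2Σ_{j≠i} y_j = 0.
Imposing symmetry (y_j = y for all j) turns Σ_{j≠i} y_j into 2y, so 55 = 8y and y = 6.875.

6.875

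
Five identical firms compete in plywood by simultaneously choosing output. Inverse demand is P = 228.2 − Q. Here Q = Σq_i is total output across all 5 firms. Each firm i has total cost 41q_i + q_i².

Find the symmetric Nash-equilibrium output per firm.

A representative firm's profit is π_i = q_i(228.2 − Q) − 41q_i − q_i², with Q = q_i + Σ_{j≠i} q_j.
First-order condition: 187.2 − 4q_i − Σ_{j≠i} q_j = 0.
In a symmetric equilibrium every firm chooses the same q, so Σ_{j≠i} q_j = 4q. The condition becomes 187.2 − 8q = 0, giving q = 187.2/8 = 23.4.

23.4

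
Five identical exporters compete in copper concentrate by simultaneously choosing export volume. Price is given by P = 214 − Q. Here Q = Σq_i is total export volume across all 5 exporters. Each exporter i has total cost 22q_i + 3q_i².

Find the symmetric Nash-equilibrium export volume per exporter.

16

A representative exporter's profit is π_i = q_i(214 − Q) − 22q_i − 3q_i², with Q = q_i + Σ_{j≠i} q_j.
First-order condition: 192 − 8q_i − Σ_{j≠i} q_j = 0.
Imposing symmetry (q_j = q for all j) turns Σ_{j≠i} q_j into 4q, so 192 = 12q and q = 16.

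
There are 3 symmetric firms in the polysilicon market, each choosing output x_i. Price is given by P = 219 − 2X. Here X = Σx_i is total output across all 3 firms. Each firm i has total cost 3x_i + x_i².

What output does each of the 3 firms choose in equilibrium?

A representative firm's profit is π_i = x_i(219 − 2X) − 3x_i − x_i², with X = x_i + Σ_{j≠i} x_j.
First-order condition: 216 − 6x_i − 2Σ_{j≠i} x_j = 0.
In a symmetric equilibrium every firm chooses the same x, so Σ_{j≠i} x_j = 2x. The condition becomes 216 − 10x = 0, giving x = 216/10 = 21.6.

21.6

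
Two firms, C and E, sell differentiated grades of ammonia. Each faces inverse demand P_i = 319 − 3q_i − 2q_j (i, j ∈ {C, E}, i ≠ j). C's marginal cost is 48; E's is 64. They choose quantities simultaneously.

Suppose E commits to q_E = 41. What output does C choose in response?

31.5

Firm C's profit: π = q_C(319 − 3q_C − 2q_E) − 48q_C.
∂π/∂q_C = 271 − 6q_C − 2q_E = 0 ⇒ q_C = 271/6 − (1/3)q_E.
At q_E = 41: q_C = 271/6 − (1/3)·41 = 31.5.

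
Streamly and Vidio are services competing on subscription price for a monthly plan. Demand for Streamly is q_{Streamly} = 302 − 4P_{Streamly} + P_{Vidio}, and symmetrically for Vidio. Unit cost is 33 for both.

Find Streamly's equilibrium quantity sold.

116

Streamly's profit: π = (P_{Streamly} − 33)(302 − 4P_{Streamly} + P_{Vidio}).
∂π/∂P_{Streamly} = 434 − 8P_{Streamly} + P_{Vidio} = 0 ⇒ P_{Streamly} = 54.25 + 0.125P_{Vidio}.
The game is symmetric, so in equilibrium P_{Vidio} = P_{Streamly}: the reaction function gives 0.875P_{Streamly} = 54.25, hence P_{Streamly} = 62.
q_{Streamly} = 302 − 4·62 + 62 = 116.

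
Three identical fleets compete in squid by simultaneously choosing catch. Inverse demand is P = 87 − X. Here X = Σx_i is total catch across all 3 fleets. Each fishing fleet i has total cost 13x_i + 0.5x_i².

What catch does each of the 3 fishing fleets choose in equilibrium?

14.8

A representative fishing fleet's profit is π_i = x_i(87 − X) − 13x_i − 0.5x_i², with X = x_i + Σ_{j≠i} x_j.
First-order condition: 74 − 3x_i − Σ_{j≠i} x_j = 0.
Imposing symmetry (x_j = x for all j) turns Σ_{j≠i} x_j into 2x, so 74 = 5x and x = 14.8.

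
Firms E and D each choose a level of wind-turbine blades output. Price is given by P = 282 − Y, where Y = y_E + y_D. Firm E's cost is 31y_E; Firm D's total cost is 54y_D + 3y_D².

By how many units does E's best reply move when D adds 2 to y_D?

Firm E's profit: π = y_E(282 − (y_E + y_D)) − 31y_E.
∂π/∂y_E = 251 − 2y_E − y_D = 0, so y_E = 125.5 − 0.5y_D.
The reaction-function slope is −0.5, so a 2-unit rise in y_D moves y_E by −0.5 × 2 = −1. E's best response falls — the actions are strategic substitutes.

-1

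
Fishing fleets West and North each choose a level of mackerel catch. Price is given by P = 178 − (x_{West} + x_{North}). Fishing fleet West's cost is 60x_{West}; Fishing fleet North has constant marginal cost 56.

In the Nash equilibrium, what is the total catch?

Fishing fleet West's profit: π = x_{West}(178 − (x_{West} + x_{North})) − 60x_{West}.
∂π/∂x_{West} = 118 − 2x_{West} − x_{North} = 0, so x_{West} = 59 − 0.5x_{North}.
By the same steps for North: x_{North} = 61 − 0.5x_{West}.
Plugging x_{North} into West's best response: x_{West} = 59 − 0.5(61 − 0.5x_{West}) ⇒ 0.75x_{West} = 28.5, so x_{West} = 38.
Then x_{North} = 61 − 0.5·38 = 42.
Total catch: 38 + 42 = 80.

80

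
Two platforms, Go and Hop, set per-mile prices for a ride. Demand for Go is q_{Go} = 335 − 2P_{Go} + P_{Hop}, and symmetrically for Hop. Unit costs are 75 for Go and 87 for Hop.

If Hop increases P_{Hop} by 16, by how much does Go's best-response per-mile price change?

4

Go's profit: π = (P_{Go} − 75)(335 − 2P_{Go} + P_{Hop}).
∂π/∂P_{Go} = 485 − 4P_{Go} + P_{Hop} = 0 ⇒ P_{Go} = 121.25 + 0.25P_{Hop}.
The reaction-function slope is 0.25, so a 16-unit rise in P_{Hop} moves P_{Go} by 0.25 × 16 = 4. Go's best response rises — the actions are strategic complements.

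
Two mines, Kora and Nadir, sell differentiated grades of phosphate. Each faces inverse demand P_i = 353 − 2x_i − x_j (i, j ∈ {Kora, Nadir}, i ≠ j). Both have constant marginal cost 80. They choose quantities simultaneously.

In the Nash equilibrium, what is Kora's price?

189.2

Mine Kora's profit: π = x_{Kora}(353 − 2x_{Kora} − x_{Nadir}) − 80x_{Kora}.
∂π/∂x_{Kora} = 273 − 4x_{Kora} − x_{Nadir} = 0 ⇒ x_{Kora} = 68.25 − 0.25x_{Nadir}.
Setting x_{Kora} = x_{Nadir} in the reaction function: x_{Kora} = 68.25 − 0.25x_{Kora}, so x_{Kora} = 68.25 / 1.25 = 54.6.
P_{Kora} = 353 − 2·54.6 − 54.6 = 189.2.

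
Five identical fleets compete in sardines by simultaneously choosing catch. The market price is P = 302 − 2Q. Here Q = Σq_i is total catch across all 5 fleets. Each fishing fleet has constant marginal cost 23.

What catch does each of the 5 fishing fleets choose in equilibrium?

23.25

A representative fishing fleet's profit is π_i = q_i(302 − 2Q) − 23q_i, with Q = q_i + Σ_{j≠i} q_j.
First-order condition: 279 − 4q_i − 2Σ_{j≠i} q_j = 0.
In a symmetric equilibrium every fishing fleet chooses the same q, so Σ_{j≠i} q_j = 4q. The condition becomes 279 − 12q = 0, giving q = 279/12 = 23.25.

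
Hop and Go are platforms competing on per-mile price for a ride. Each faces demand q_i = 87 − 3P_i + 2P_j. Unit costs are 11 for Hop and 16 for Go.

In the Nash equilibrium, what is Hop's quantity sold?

59.8125

Hop's profit: π = (P_{Hop} − 11)(87 − 3P_{Hop} + 2P_{Go}).
∂π/∂P_{Hop} = 120 − 6P_{Hop} + 2P_{Go} = 0 ⇒ P_{Hop} = 20 + (1/3)P_{Go}.
Similarly P_{Go} = 22.5 + (1/3)P_{Hop}.
Substituting the second reaction function into the first: P_{Hop} = 20 + (1/3)(22.5 + (1/3)P_{Hop}), which gives (8/9)P_{Hop} = 27.5 ⇒ P_{Hop} = 30.9375.
Then P_{Go} = 22.5 + (1/3)·30.9375 = 32.8125.
q_{Hop} = 87 − 3·30.9375 + 2·32.8125 = 59.8125.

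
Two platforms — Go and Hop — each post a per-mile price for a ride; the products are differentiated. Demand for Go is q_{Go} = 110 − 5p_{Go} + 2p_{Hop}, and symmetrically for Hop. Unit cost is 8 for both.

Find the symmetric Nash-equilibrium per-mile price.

Go's profit: π = (p_{Go} − 8)(110 − 5p_{Go} + 2p_{Hop}).
∂π/∂p_{Go} = 150 − 10p_{Go} + 2p_{Hop} = 0 ⇒ p_{Go} = 15 + 0.2p_{Hop}.
Setting p_{Go} = p_{Hop} in the reaction function: p_{Go} = 15 + 0.2p_{Go}, so p_{Go} = 15 / 0.8 = 18.75.

18.75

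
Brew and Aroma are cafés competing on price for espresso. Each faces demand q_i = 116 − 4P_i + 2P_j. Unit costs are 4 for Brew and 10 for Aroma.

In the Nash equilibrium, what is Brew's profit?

Brew's profit: π = (P_{Brew} − 4)(116 − 4P_{Brew} + 2P_{Aroma}).
∂π/∂P_{Brew} = 132 − 8P_{Brew} + 2P_{Aroma} = 0 ⇒ P_{Brew} = 16.5 + 0.25P_{Aroma}.
Similarly P_{Aroma} = 19.5 + 0.25P_{Brew}.
Plugging P_{Aroma} into Brew's best response: P_{Brew} = 16.5 + 0.25(19.5 + 0.25P_{Brew}) ⇒ 0.9375P_{Brew} = 21.375, so P_{Brew} = 22.8.
Then P_{Aroma} = 19.5 + 0.25·22.8 = 25.2.
q_{Brew} = 116 − 4·22.8 + 2·25.2 = 75.2.
Profit = (22.8 − 4)·75.2 = 1413.76.

1413.76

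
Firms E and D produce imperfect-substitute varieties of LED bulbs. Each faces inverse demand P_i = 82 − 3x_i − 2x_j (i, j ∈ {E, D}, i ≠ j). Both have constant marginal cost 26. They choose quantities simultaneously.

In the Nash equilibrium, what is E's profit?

Firm E's profit: π = x_E(82 − 3x_E − 2x_D) − 26x_E.
∂π/∂x_E = 56 − 6x_E − 2x_D = 0 ⇒ x_E = 28/3 − (1/3)x_D.
Setting x_E = x_D in the reaction function: x_E = 28/3 − (1/3)x_E, so x_E = (28/3) / (4/3) = 7.
P_E = 82 − 3·7 − 2·7 = 47.
Profit = (47 − 26)·7 = 147.

147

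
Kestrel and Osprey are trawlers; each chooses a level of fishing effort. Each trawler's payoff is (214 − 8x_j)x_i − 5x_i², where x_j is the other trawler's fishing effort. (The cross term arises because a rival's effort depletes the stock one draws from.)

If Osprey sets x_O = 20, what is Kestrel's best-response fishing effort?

5.4

Kestrel's payoff is (214 − 8x_O)x_K − 5x_K².
∂π/∂x_K = 214 − 8x_O − 10x_K = 0, so x_K = 21.4 − 0.8x_O.
At x_O = 20: x_K = 21.4 − 0.8·20 = 5.4.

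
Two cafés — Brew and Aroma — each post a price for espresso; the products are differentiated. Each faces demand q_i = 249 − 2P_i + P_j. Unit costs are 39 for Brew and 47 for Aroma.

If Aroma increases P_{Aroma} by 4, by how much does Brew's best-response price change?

Brew's profit: π = (P_{Brew} − 39)(249 − 2P_{Brew} + P_{Aroma}).
∂π/∂P_{Brew} = 327 − 4P_{Brew} + P_{Aroma} = 0 ⇒ P_{Brew} = 81.75 + 0.25P_{Aroma}.
The reaction-function slope is 0.25, so a 4-unit rise in P_{Aroma} moves P_{Brew} by 0.25 × 4 = 1. Brew's best response rises — the actions are strategic complements.

1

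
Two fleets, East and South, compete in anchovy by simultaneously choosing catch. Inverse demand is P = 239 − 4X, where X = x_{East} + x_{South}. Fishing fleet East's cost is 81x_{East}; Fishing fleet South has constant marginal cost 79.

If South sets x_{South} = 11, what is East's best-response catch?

Fishing fleet East's profit: π = x_{East}(239 − 4(x_{East} + x_{South})) − 81x_{East}.
∂π/∂x_{East} = 158 − 8x_{East} − 4x_{South} = 0, so x_{East} = 19.75 − 0.5x_{South}.
At x_{South} = 11: x_{East} = 19.75 − 0.5·11 = 14.25.

14.25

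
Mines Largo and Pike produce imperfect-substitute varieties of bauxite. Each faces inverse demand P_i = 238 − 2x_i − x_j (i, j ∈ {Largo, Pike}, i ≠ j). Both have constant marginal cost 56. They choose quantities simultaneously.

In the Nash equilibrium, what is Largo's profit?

Mine Largo's profit: π = x_{Largo}(238 − 2x_{Largo} − x_{Pike}) − 56x_{Largo}.
∂π/∂x_{Largo} = 182 − 4x_{Largo} − x_{Pike} = 0 ⇒ x_{Largo} = 45.5 − 0.25x_{Pike}.
The game is symmetric, so in equilibrium x_{Pike} = x_{Largo}: the reaction function gives 1.25x_{Largo} = 45.5, hence x_{Largo} = 36.4.
P_{Largo} = 238 − 2·36.4 − 36.4 = 128.8.
Profit = (128.8 − 56)·36.4 = 2649.92.

2649.92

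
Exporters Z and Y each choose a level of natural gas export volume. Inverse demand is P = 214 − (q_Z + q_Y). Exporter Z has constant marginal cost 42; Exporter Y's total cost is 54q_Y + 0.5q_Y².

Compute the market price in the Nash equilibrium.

113.2

Exporter Z's profit: π = q_Z(214 − (q_Z + q_Y)) − 42q_Z.
∂π/∂q_Z = 172 − 2q_Z − q_Y = 0, so q_Z = 86 − 0.5q_Y.
For Y: ∂π/∂q_Y = 160 − 3q_Y − q_Z = 0 ⇒ q_Y = 160/3 − (1/3)q_Z.
Plugging q_Y into Z's best response: q_Z = 86 − 0.5(160/3 − (1/3)q_Z) ⇒ (5/6)q_Z = 178/3, so q_Z = 71.2.
Then q_Y = 160/3 − (1/3)·71.2 = 29.6.
Equilibrium price: P = 214 − 100.8 = 113.2.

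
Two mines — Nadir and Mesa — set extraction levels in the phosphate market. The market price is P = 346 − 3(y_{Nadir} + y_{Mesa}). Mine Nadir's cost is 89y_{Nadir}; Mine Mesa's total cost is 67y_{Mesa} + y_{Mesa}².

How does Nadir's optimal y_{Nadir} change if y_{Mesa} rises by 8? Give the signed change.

-4

Mine Nadir's profit: π = y_{Nadir}(346 − 3(y_{Nadir} + y_{Mesa})) − 89y_{Nadir}.
∂π/∂y_{Nadir} = 257 − 6y_{Nadir} − 3y_{Mesa} = 0, so y_{Nadir} = 257/6 − 0.5y_{Mesa}.
The reaction-function slope is −0.5, so an 8-unit rise in y_{Mesa} moves y_{Nadir} by −0.5 × 8 = −4. Nadir's best response falls — the actions are strategic substitutes.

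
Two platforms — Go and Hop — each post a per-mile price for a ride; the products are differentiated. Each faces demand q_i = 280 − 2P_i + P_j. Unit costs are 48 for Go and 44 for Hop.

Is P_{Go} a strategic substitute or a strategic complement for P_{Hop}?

Go's profit: π = (P_{Go} − 48)(280 − 2P_{Go} + P_{Hop}).
∂π/∂P_{Go} = 376 − 4P_{Go} + P_{Hop} = 0 ⇒ P_{Go} = 94 + 0.25P_{Hop}.
The best-response slope dP_{Go}/dP_{Hop} = 0.25 > 0: the reaction function is upward-sloping, so the choices are strategic complements.

strategic complements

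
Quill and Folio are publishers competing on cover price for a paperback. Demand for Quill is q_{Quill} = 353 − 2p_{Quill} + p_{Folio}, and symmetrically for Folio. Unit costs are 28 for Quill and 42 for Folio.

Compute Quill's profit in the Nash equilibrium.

Quill's profit: π = (p_{Quill} − 28)(353 − 2p_{Quill} + p_{Folio}).
∂π/∂p_{Quill} = 409 − 4p_{Quill} + p_{Folio} = 0 ⇒ p_{Quill} = 102.25 + 0.25p_{Folio}.
Similarly p_{Folio} = 109.25 + 0.25p_{Quill}.
Substituting the second reaction function into the first: p_{Quill} = 102.25 + 0.25(109.25 + 0.25p_{Quill}), which gives 0.9375p_{Quill} = 129.5625 ⇒ p_{Quill} = 138.2.
Then p_{Folio} = 109.25 + 0.25·138.2 = 143.8.
q_{Quill} = 353 − 2·138.2 + 143.8 = 220.4.
Profit = (138.2 − 28)·220.4 = 24288.08.

24288.08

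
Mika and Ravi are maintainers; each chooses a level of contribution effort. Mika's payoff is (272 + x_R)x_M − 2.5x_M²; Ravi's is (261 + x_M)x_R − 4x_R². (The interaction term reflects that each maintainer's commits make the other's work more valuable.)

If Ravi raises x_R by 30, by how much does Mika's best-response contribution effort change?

Expanding Mika's payoff: 272x_M + x_Rx_M − 2.5x_M².
∂π/∂x_M = 272 + x_R − 5x_M = 0, so x_M = 54.4 + 0.2x_R.
The reaction-function slope is 0.2, so a 30-unit rise in x_R moves x_M by 0.2 × 30 = 6. Mika's best response rises — the actions are strategic complements.

6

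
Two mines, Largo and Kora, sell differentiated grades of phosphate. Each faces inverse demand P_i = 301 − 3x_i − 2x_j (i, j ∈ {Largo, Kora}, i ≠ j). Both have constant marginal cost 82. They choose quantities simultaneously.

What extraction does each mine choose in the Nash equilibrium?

Mine Largo's profit: π = x_{Largo}(301 − 3x_{Largo} − 2x_{Kora}) − 82x_{Largo}.
∂π/∂x_{Largo} = 219 − 6x_{Largo} − 2x_{Kora} = 0 ⇒ x_{Largo} = 36.5 − (1/3)x_{Kora}.
Setting x_{Largo} = x_{Kora} in the reaction function: x_{Largo} = 36.5 − (1/3)x_{Largo}, so x_{Largo} = 36.5 / (4/3) = 27.375.

27.375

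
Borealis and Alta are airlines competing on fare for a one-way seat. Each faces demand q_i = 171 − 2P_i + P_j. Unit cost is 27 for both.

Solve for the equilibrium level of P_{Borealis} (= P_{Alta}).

Borealis's profit: π = (P_{Borealis} − 27)(171 − 2P_{Borealis} + P_{Alta}).
∂π/∂P_{Borealis} = 225 − 4P_{Borealis} + P_{Alta} = 0 ⇒ P_{Borealis} = 56.25 + 0.25P_{Alta}.
Setting P_{Borealis} = P_{Alta} in the reaction function: P_{Borealis} = 56.25 + 0.25P_{Borealis}, so P_{Borealis} = 56.25 / 0.75 = 75.

75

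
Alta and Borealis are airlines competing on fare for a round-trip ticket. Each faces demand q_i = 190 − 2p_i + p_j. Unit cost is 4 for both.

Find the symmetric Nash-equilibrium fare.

66

Alta's profit: π = (p_{Alta} − 4)(190 − 2p_{Alta} + p_{Borealis}).
∂π/∂p_{Alta} = 198 − 4p_{Alta} + p_{Borealis} = 0 ⇒ p_{Alta} = 49.5 + 0.25p_{Borealis}.
The game is symmetric, so in equilibrium p_{Borealis} = p_{Alta}: the reaction function gives 0.75p_{Alta} = 49.5, hence p_{Alta} = 66.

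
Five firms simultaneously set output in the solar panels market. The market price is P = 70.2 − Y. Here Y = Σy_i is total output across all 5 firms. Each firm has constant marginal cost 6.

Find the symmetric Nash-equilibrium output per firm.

10.7

A representative firm's profit is π_i = y_i(70.2 − Y) − 6y_i, with Y = y_i + Σ_{j≠i} y_j.
First-order condition: 64.2 − 2y_i − Σ_{j≠i} y_j = 0.
In a symmetric equilibrium every firm chooses the same y, so Σ_{j≠i} y_j = 4y. The condition becomes 64.2 − 6y = 0, giving y = 64.2/6 = 10.7.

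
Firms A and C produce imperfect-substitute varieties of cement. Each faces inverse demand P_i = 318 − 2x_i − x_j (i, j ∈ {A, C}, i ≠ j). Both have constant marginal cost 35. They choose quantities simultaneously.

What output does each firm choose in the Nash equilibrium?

56.6

Firm A's profit: π = x_A(318 − 2x_A − x_C) − 35x_A.
∂π/∂x_A = 283 − 4x_A − x_C = 0 ⇒ x_A = 70.75 − 0.25x_C.
Setting x_A = x_C in the reaction function: x_A = 70.75 − 0.25x_A, so x_A = 70.75 / 1.25 = 56.6.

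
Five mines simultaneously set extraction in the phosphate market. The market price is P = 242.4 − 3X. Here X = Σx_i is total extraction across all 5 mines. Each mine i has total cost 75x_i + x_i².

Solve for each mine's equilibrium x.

8.37

A representative mine's profit is π_i = x_i(242.4 − 3X) − 75x_i − x_i², with X = x_i + Σ_{j≠i} x_j.
First-order condition: 167.4 − 8x_i − 3Σ_{j≠i} x_j = 0.
Imposing symmetry (x_j = x for all j) turns Σ_{j≠i} x_j into 4x, so 167.4 = 20x and x = 8.37.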